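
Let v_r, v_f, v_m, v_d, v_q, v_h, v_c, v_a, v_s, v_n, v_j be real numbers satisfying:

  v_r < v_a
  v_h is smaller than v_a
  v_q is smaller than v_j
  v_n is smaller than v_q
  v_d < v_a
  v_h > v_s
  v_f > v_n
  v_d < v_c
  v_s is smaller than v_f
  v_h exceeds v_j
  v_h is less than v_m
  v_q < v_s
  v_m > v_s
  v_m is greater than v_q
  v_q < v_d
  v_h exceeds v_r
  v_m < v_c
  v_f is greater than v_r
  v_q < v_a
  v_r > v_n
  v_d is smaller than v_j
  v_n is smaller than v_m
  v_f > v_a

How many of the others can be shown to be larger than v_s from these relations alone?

The elements the relations force above v_s are v_h, v_m, v_a, v_c, v_f — no chain reaches any other.
That is 5.

5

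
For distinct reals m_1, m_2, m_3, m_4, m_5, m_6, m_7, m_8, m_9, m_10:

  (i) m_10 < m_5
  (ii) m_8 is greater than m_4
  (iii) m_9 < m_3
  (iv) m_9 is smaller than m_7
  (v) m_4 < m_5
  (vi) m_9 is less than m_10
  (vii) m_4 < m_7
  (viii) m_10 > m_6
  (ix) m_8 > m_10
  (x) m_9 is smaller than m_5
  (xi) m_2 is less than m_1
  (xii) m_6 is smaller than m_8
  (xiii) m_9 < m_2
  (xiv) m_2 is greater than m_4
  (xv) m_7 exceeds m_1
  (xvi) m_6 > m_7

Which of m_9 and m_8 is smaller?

m_9

Link the given pairs in sequence: m_9 < m_2; m_2 < m_1; m_1 < m_7; m_7 < m_6; m_6 < m_10; m_10 < m_8.
Together: m_9 < m_2 < m_1 < m_7 < m_6 < m_10 < m_8.
So m_9 < m_8; m_9 is the smaller of the two.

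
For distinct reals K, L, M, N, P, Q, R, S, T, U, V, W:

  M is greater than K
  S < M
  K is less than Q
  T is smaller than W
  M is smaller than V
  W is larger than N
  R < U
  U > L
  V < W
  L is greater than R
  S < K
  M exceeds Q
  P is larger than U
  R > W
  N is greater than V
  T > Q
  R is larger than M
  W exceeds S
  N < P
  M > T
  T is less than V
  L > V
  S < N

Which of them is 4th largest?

R

The consecutive relations fix a unique order: S < K < Q < T < M < V < N < W < R < L < U < P.
The 4th largest is R.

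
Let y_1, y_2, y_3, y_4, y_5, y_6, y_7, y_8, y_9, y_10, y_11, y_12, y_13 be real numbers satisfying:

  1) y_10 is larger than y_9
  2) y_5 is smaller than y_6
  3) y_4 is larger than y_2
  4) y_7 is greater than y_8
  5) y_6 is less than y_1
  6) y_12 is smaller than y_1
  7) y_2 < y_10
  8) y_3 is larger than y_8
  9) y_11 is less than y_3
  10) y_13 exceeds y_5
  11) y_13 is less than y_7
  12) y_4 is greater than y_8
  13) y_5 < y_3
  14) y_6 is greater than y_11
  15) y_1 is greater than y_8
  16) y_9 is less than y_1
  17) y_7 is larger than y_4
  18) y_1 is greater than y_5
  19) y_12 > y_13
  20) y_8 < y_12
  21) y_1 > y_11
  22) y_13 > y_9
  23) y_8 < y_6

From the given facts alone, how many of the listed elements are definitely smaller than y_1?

7

The elements the relations force below y_1 are y_5, y_9, y_13, y_8, y_11, y_12, y_6 — no chain reaches any other.
That is 7.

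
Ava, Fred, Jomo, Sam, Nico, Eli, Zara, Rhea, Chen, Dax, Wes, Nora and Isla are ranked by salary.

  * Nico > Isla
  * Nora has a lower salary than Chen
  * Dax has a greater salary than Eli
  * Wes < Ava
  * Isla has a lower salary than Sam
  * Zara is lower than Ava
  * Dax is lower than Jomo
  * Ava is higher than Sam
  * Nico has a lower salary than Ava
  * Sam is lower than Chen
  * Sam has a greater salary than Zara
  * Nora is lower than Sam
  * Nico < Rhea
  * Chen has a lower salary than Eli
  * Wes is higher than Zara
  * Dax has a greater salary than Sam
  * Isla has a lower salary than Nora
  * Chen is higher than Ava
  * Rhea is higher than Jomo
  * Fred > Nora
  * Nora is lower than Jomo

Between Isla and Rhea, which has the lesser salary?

The relevant relations are Isla < Nora; Nora < Sam; Sam < Ava; Ava < Chen; Chen < Eli; Eli < Dax; Dax < Jomo; Jomo < Rhea.
Together: Isla < Nora < Sam < Ava < Chen < Eli < Dax < Jomo < Rhea.
So Isla < Rhea; Isla is the lower of the two.

Isla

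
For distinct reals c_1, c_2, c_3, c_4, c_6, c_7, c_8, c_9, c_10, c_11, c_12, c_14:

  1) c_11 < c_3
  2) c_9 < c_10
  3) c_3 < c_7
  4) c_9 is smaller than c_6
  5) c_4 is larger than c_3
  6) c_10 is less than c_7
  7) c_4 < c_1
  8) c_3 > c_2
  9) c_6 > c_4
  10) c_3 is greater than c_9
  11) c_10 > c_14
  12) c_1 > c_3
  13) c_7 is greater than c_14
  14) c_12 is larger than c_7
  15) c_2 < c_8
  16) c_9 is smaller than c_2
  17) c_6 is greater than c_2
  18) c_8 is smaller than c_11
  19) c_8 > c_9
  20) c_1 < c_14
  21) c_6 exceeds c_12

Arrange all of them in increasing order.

c_9 < c_2 < c_8 < c_11 < c_3 < c_4 < c_1 < c_14 < c_10 < c_7 < c_12 < c_6

The consecutive links are each given: c_9 < c_2; c_2 < c_8; c_8 < c_11; c_11 < c_3; c_3 < c_4; c_4 < c_1; c_1 < c_14; c_14 < c_10; c_10 < c_7; c_7 < c_12; c_12 < c_6.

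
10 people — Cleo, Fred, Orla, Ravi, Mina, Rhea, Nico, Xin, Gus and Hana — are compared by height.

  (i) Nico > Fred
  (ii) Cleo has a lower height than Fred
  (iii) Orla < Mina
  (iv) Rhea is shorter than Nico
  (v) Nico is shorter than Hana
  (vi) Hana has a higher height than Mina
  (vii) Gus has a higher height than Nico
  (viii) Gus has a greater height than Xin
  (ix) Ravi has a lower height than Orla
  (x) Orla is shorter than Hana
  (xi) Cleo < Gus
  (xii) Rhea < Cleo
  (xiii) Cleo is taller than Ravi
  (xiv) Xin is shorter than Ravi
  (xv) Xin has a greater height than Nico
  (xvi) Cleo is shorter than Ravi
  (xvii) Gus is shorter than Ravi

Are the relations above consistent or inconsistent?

Chaining the given relations yields Cleo < Fred < Nico < Xin < Gus < Ravi, so Cleo < Ravi. But one relation states Ravi < Cleo. These cannot both hold.

inconsistent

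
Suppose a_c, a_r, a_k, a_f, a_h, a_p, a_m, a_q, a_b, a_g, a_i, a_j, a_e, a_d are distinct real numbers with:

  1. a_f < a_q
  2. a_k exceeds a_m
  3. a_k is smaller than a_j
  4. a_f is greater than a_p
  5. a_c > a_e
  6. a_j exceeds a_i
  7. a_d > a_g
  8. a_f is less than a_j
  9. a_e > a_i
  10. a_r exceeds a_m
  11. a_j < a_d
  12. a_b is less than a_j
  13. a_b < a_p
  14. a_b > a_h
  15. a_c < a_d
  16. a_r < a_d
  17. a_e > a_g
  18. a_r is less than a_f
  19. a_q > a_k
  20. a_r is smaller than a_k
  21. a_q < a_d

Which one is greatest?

a_d

Chaining downward from a_d: directly below it, a_g, a_r, a_c, a_q, a_j; then a_i, a_b, a_m, a_e, a_f, a_k; then a_h, a_p.
That covers every other element, and nothing is given above a_d, so a_d is the greatest.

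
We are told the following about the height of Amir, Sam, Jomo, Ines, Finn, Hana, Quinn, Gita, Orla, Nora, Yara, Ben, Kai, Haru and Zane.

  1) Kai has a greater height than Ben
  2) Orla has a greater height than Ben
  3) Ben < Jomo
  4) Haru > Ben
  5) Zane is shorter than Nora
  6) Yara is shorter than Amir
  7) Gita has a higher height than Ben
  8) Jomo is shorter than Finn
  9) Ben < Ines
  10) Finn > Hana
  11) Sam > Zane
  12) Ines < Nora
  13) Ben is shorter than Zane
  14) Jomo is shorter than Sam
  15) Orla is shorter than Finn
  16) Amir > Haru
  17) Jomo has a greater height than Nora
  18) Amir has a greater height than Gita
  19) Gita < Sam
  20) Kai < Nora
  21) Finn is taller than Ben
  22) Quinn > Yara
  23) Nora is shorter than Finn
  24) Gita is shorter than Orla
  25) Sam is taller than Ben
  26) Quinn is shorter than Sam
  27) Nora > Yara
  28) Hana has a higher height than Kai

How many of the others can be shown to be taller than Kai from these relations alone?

5

From Kai the given relations immediately reach Nora, Hana.
From those, Jomo, Finn — 4 in total.
From those, Sam — 5 in total.
No other element is forced above Kai by the given relations, so the count is 5.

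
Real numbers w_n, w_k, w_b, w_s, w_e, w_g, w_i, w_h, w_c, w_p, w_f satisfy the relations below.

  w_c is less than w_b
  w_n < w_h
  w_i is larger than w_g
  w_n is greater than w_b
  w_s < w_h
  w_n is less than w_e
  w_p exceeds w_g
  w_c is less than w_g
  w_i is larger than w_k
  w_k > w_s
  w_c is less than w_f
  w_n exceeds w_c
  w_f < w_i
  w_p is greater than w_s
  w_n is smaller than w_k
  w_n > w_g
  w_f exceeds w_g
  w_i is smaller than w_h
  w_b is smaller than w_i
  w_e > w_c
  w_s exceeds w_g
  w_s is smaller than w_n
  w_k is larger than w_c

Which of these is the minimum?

w_g is not least since w_c < w_g; w_s is not least since w_g < w_s; w_b is not least since w_c < w_b; w_n is not least since w_b < w_n; w_f is not least since w_c < w_f; w_k is not least since w_n < w_k; w_p is not least since w_s < w_p; w_i is not least since w_k < w_i; w_h is not least since w_n < w_h; w_e is not least since w_c < w_e.
Only w_c has nothing below it, so w_c is the minimum.

w_c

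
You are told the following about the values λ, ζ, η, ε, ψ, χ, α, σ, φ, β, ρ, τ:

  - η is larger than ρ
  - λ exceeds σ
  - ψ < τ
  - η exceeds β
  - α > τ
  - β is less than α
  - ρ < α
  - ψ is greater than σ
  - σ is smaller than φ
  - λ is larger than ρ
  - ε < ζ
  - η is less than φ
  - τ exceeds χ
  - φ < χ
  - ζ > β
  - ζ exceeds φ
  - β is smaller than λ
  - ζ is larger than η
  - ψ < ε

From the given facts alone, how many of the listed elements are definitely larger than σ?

8

The elements the relations force above σ are ψ, φ, λ, χ, τ, α, ε, ζ — no chain reaches any other.
That is 8.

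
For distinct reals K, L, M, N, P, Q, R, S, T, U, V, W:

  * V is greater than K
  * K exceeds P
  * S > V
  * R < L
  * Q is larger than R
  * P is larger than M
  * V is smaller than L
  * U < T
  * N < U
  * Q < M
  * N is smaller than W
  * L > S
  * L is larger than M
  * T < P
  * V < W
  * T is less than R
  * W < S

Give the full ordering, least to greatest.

Each adjacent pair is fixed by a given relation: N < U; U < T; T < R; R < Q; Q < M; M < P; P < K; K < V; V < W; W < S; S < L. Chaining them end to end gives the full order.

N < U < T < R < Q < M < P < K < V < W < S < L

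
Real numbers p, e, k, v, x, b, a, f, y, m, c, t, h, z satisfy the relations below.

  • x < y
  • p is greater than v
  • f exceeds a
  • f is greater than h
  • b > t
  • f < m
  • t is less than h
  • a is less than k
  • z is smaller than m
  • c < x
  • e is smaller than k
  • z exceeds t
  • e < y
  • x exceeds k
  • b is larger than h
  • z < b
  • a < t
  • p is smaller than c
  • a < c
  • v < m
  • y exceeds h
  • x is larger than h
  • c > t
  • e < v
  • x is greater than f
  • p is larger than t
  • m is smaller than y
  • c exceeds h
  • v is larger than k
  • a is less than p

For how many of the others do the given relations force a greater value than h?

The elements the relations force above h are c, f, m, x, y, b — no chain reaches any other.
That is 6.

6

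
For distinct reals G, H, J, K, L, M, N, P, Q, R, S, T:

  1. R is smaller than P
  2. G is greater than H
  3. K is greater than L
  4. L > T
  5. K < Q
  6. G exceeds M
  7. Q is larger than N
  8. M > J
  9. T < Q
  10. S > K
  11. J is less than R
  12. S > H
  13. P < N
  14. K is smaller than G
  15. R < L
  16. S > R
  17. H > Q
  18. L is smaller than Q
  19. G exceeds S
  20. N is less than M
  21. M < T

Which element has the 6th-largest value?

Piecing the relations together gives one ordering: J < R < P < N < M < T < L < K < Q < H < S < G.
Counting 6 from the largest end gives L.

L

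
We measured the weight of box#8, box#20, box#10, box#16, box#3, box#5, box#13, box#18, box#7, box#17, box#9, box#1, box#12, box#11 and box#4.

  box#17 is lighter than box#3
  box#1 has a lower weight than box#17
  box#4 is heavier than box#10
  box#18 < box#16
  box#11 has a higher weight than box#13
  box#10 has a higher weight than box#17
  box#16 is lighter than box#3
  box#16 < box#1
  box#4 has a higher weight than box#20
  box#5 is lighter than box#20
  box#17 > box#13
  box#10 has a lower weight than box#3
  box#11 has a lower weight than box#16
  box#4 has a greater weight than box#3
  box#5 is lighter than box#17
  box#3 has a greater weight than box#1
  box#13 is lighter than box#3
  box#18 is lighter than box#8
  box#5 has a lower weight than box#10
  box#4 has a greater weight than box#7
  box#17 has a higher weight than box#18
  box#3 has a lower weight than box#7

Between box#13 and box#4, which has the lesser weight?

box#13

Link the given pairs in sequence: box#13 < box#11; box#11 < box#16; box#16 < box#1; box#1 < box#17; box#17 < box#10; box#10 < box#3; box#3 < box#7; box#7 < box#4.
Together: box#13 < box#11 < box#16 < box#1 < box#17 < box#10 < box#3 < box#7 < box#4.
So box#13 < box#4; box#13 is the lighter of the two.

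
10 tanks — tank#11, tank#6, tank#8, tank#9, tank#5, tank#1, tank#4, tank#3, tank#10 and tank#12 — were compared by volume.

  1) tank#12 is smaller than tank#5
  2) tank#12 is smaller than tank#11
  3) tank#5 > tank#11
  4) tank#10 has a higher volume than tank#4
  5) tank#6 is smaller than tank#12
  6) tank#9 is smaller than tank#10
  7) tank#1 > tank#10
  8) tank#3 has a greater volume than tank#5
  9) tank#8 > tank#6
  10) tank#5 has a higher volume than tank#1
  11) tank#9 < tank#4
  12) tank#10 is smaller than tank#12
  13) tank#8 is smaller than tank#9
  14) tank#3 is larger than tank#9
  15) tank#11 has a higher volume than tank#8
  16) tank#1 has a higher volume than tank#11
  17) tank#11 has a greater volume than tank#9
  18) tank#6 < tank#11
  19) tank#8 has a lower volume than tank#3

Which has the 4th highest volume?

tank#11

Piecing the relations together gives one ordering: tank#6 < tank#8 < tank#9 < tank#4 < tank#10 < tank#12 < tank#11 < tank#1 < tank#5 < tank#3.
The 4th largest is tank#11.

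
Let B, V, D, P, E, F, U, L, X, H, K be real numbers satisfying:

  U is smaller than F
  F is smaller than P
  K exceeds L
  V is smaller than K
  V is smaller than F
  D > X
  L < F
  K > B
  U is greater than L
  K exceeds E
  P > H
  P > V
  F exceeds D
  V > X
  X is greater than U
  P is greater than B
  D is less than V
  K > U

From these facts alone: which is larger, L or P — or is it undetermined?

Link the given pairs in sequence: L < U; U < X; X < V; V < P.
Together: L < U < X < V < P.
So P is larger.

P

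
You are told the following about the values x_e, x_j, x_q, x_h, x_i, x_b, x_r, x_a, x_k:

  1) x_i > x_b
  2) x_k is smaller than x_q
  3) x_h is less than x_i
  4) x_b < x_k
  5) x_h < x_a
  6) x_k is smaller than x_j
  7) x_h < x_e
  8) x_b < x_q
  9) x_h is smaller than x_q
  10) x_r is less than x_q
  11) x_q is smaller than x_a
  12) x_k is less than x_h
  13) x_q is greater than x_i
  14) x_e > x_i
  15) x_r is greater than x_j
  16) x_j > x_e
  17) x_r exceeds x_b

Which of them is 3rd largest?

The consecutive relations fix a unique order: x_b < x_k < x_h < x_i < x_e < x_j < x_r < x_q < x_a.
The 3rd largest is x_r.

x_r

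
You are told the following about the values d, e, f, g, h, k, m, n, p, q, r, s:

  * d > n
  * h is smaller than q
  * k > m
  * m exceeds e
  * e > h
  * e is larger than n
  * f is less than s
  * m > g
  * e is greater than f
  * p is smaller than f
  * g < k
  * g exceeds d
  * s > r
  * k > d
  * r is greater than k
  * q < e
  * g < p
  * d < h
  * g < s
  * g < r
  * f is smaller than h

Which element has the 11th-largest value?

Chaining the given pairs: n < d < g < p < f < h < q < e < m < k < r < s.
Counting 11 from the largest end gives d.

d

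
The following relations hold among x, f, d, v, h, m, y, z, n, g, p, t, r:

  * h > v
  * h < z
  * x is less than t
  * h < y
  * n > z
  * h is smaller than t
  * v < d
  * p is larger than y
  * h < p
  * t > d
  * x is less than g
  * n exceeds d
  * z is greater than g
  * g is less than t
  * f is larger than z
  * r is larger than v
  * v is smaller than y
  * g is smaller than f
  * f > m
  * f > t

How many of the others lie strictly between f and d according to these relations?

Chaining upward from d reaches: t, n.
Chaining downward from f reaches: v, h, x, g, z, m, t.
Strictly between d and f are those in both lists: t — 1 element.

1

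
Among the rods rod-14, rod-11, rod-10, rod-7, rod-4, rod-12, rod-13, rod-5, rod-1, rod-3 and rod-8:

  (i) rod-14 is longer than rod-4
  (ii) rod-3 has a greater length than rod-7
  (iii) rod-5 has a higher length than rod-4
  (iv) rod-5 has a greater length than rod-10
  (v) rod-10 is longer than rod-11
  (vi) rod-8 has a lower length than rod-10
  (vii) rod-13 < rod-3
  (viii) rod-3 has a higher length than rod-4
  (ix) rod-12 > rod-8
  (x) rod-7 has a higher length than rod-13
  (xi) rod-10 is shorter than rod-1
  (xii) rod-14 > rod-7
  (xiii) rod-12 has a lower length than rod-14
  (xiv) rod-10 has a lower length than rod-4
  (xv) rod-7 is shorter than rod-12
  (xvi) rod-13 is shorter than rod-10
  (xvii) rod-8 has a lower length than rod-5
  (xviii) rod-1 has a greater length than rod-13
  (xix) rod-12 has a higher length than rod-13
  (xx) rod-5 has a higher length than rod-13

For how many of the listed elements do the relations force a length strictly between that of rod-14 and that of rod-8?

3

The relations place rod-8 below rod-14. An element lies strictly between them when it is forced above rod-8 and also forced below rod-14.
Above rod-8: {rod-10, rod-1, rod-12, rod-4, rod-3, rod-5}. Below rod-14: {rod-11, rod-13, rod-7, rod-10, rod-12, rod-4}.
Intersection: {rod-10, rod-12, rod-4} — 3.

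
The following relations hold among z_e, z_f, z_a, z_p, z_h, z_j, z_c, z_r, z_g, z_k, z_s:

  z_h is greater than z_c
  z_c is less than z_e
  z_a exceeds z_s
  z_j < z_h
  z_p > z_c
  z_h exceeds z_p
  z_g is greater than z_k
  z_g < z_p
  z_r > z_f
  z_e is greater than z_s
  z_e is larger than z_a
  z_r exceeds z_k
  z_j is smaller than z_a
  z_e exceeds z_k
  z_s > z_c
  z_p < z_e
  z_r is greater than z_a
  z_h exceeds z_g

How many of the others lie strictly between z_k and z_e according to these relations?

The relations place z_k below z_e. An element lies strictly between them when it is forced above z_k and also forced below z_e.
Above z_k: {z_g, z_p, z_h, z_r}. Below z_e: {z_j, z_c, z_g, z_s, z_p, z_a}.
Intersection: {z_g, z_p} — 2.

2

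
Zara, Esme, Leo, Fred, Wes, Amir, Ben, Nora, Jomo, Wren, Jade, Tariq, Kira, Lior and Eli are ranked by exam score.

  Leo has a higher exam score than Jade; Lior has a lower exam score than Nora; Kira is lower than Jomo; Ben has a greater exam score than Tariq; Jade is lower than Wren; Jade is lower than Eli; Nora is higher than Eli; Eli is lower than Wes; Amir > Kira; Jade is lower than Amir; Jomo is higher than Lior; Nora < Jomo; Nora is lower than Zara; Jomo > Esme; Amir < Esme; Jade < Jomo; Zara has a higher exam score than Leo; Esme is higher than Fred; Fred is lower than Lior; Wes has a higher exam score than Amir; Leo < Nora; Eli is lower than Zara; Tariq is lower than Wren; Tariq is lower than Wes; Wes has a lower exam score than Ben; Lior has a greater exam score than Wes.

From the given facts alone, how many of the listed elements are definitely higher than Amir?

Directly above Amir: Wes, Esme.
One step further: Ben, Lior, Jomo (5 so far).
One step further: Nora (6 so far).
One step further: Zara (7 so far).
Nothing else is reachable above Amir; 7 in all.

7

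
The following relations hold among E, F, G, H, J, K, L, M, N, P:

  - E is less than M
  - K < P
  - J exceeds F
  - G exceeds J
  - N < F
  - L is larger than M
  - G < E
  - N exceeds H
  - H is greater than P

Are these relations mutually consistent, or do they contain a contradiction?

consistent

The single ordering K < P < H < N < F < J < G < E < M < L satisfies every listed relation, so no contradiction arises.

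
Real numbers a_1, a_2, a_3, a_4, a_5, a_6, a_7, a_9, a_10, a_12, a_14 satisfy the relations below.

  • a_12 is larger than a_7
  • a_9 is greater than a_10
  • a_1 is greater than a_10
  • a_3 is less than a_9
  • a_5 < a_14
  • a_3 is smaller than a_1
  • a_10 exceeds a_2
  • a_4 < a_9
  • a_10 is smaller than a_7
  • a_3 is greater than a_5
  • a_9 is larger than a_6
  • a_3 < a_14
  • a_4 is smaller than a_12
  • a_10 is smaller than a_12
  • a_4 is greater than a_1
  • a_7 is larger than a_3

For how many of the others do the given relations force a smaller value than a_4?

The elements the relations force below a_4 are a_2, a_10, a_5, a_3, a_1 — no chain reaches any other.
That is 5.

5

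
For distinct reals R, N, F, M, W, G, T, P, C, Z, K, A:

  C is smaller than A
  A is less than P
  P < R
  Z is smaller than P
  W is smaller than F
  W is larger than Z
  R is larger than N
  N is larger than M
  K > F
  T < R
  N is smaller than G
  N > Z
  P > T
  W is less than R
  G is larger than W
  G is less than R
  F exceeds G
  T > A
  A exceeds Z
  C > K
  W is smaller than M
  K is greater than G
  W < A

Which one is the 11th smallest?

Piecing the relations together gives one ordering: Z < W < M < N < G < F < K < C < A < T < P < R.
Counting 11 from the smallest end gives P.

P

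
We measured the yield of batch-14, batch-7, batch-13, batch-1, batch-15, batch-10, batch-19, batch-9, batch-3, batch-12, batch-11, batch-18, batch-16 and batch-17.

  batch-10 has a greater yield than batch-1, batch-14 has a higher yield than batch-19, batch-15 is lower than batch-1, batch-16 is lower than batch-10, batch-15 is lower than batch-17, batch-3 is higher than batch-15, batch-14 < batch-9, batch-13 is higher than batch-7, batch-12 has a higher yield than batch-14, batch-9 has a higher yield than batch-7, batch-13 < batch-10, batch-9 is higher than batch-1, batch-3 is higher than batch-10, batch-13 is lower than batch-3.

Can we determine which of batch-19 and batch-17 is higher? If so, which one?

undetermined

Following every chain through batch-19: above batch-19 we get batch-14, batch-12, batch-9.
batch-17 is not reached, and no chain runs the other way from batch-17 to batch-19.
So the given relations leave the order of batch-19 and batch-17 undetermined.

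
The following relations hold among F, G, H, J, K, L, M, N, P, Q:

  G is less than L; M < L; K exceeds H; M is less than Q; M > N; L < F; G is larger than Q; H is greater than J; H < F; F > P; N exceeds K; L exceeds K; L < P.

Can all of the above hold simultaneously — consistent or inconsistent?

Every relation is compatible with J < H < K < N < M < Q < G < L < P < F; the set is consistent.

consistent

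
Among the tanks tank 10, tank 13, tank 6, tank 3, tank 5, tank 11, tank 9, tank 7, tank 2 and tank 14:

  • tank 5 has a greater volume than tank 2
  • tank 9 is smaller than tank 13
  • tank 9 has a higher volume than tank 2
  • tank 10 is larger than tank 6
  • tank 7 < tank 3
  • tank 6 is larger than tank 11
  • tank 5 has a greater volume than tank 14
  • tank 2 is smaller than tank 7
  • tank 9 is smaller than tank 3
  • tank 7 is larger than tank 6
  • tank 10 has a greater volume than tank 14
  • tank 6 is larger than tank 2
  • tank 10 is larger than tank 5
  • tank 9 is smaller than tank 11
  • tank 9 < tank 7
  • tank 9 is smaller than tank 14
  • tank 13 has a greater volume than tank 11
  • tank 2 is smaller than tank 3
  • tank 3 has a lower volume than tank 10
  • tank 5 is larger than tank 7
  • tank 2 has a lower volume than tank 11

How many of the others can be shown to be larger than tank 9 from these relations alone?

Directly above tank 9: tank 11, tank 7, tank 14, tank 3, tank 13.
One step further: tank 6, tank 5, tank 10 (8 so far).
No other element is forced above tank 9 by the given relations, so the count is 8.

8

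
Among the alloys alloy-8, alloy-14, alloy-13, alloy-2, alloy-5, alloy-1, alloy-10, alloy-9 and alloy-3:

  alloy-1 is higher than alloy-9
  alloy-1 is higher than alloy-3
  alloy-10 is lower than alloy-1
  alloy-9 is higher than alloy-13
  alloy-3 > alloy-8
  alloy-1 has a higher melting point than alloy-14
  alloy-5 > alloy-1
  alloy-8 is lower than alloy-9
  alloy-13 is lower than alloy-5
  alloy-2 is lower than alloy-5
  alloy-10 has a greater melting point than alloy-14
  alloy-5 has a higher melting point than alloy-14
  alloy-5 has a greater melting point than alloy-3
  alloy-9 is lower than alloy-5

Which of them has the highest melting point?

alloy-8 is not greatest since alloy-8 < alloy-3; alloy-14 is not greatest since alloy-14 < alloy-10; alloy-10 is not greatest since alloy-10 < alloy-1; alloy-13 is not greatest since alloy-13 < alloy-5; alloy-3 is not greatest since alloy-3 < alloy-1; alloy-9 is not greatest since alloy-9 < alloy-5; alloy-2 is not greatest since alloy-2 < alloy-5; alloy-1 is not greatest since alloy-1 < alloy-5.
Only alloy-5 has nothing above it, so alloy-5 is the highest melting point.

alloy-5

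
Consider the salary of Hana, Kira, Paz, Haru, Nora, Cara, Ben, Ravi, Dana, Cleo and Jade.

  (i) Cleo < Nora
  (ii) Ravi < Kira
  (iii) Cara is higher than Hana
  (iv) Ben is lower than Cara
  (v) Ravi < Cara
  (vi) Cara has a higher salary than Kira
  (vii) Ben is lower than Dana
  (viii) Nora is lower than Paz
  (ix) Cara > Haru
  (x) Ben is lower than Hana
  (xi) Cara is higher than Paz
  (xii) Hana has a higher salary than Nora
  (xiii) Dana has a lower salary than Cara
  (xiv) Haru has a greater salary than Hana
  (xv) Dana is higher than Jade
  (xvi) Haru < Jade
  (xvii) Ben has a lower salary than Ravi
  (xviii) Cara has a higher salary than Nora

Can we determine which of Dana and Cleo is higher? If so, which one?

Dana

Chaining the given relations: Cleo < Nora < Hana < Haru < Jade < Dana.
So Dana is higher.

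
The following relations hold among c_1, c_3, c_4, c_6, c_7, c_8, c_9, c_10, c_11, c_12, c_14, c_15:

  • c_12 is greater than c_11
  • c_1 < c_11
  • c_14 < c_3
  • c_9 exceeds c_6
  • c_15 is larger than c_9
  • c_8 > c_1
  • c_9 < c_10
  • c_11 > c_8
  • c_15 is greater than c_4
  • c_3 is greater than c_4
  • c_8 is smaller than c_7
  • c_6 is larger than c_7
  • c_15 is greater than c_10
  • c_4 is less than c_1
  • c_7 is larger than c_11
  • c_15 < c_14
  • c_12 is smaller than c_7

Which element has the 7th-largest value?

Chaining the given pairs: c_4 < c_1 < c_8 < c_11 < c_12 < c_7 < c_6 < c_9 < c_10 < c_15 < c_14 < c_3.
The 7th largest is c_7.

c_7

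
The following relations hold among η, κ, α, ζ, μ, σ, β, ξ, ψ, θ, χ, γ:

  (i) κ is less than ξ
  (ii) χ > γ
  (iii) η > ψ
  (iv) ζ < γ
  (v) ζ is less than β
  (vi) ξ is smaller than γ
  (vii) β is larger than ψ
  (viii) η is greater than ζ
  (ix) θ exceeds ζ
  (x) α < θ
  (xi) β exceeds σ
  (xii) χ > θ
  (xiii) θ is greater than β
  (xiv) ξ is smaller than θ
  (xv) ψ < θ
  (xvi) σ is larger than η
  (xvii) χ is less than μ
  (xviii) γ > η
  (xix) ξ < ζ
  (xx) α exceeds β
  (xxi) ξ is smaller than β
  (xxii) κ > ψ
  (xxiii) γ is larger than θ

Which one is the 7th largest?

σ

Piecing the relations together gives one ordering: ψ < κ < ξ < ζ < η < σ < β < α < θ < γ < χ < μ.
Counting 7 from the largest end gives σ.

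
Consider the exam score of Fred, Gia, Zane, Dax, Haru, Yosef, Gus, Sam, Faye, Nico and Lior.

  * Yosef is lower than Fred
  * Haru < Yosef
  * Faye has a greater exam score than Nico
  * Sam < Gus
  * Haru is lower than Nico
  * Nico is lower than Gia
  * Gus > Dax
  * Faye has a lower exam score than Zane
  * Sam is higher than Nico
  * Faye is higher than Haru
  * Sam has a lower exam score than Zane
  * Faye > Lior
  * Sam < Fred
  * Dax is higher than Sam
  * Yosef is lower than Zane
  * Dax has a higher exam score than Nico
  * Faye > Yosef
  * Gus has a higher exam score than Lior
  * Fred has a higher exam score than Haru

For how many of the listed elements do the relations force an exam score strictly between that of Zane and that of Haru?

The relations place Haru below Zane. An element lies strictly between them when it is forced above Haru and also forced below Zane.
Above Haru: {Nico, Sam, Dax, Yosef, Gia, Faye, Fred, Gus}. Below Zane: {Nico, Sam, Yosef, Lior, Faye}.
Intersection: {Nico, Sam, Yosef, Faye} — 4.

4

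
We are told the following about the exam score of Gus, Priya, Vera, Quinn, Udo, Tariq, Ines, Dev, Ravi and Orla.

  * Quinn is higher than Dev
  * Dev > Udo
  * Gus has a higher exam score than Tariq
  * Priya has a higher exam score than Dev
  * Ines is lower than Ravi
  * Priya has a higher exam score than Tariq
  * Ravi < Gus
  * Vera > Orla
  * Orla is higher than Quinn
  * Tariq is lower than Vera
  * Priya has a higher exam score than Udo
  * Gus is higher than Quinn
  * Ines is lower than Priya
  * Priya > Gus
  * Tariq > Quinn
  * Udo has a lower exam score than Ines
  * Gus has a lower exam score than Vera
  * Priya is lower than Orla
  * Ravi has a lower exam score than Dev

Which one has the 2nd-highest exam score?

Orla

Piecing the relations together gives one ordering: Udo < Ines < Ravi < Dev < Quinn < Tariq < Gus < Priya < Orla < Vera.
Counting 2 from the largest end gives Orla.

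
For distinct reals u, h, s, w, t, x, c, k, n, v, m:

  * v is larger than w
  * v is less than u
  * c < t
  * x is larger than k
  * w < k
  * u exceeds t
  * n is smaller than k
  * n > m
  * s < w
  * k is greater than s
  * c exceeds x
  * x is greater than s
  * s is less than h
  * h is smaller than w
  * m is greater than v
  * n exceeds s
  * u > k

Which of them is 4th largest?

Chaining the given pairs: s < h < w < v < m < n < k < x < c < t < u.
The 4th largest is x.

x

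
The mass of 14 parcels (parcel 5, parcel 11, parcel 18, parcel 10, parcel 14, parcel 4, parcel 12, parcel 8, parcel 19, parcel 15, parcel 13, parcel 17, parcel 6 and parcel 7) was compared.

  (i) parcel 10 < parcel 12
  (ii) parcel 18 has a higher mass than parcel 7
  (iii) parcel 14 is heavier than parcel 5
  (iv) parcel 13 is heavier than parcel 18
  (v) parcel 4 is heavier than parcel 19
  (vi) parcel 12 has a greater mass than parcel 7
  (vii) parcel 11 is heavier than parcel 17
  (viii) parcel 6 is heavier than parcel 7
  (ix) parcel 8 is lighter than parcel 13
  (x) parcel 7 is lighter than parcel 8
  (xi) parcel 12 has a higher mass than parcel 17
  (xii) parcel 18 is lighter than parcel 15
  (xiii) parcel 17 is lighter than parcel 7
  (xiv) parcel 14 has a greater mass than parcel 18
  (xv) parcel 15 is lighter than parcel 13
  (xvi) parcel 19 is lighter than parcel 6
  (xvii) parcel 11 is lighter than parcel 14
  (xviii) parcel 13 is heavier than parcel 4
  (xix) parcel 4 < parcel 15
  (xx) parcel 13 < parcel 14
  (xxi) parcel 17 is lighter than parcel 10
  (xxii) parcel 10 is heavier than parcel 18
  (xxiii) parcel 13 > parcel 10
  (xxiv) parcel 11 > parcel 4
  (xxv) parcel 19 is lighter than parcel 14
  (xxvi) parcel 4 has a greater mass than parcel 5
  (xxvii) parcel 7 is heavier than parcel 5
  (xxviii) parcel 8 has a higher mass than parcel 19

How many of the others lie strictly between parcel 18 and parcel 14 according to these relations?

The relations place parcel 18 below parcel 14. An element lies strictly between them when it is forced above parcel 18 and also forced below parcel 14.
Above parcel 18: {parcel 10, parcel 15, parcel 13, parcel 12}. Below parcel 14: {parcel 19, parcel 17, parcel 5, parcel 7, parcel 10, parcel 4, parcel 15, parcel 8, parcel 13, parcel 11}.
Intersection: {parcel 10, parcel 15, parcel 13} — 3.

3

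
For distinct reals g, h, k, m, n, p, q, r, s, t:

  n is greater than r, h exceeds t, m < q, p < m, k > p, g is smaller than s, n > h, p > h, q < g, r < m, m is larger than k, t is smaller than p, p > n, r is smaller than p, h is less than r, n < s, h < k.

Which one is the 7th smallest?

Chaining the given pairs: t < h < r < n < p < k < m < q < g < s.
Counting 7 from the smallest end gives m.

m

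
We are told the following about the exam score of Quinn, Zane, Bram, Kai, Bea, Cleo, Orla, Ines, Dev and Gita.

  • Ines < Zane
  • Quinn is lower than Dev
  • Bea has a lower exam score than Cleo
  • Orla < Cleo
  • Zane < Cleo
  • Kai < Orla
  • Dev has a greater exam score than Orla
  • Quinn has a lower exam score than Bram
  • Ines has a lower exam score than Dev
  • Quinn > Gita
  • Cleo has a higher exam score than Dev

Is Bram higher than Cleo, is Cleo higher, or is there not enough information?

undetermined

Following every chain through Bram: below Bram we get Gita, Quinn.
Cleo is not reached, and no chain runs the other way from Cleo to Bram.
So the given relations leave the order of Bram and Cleo undetermined.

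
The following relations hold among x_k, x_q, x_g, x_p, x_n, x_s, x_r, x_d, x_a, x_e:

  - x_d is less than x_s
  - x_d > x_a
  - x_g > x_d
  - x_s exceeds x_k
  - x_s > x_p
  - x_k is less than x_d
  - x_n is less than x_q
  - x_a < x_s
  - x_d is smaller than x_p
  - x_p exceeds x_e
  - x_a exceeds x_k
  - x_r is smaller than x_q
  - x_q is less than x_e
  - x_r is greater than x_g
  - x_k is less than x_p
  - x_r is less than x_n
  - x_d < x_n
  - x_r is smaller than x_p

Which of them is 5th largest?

x_n

The consecutive relations fix a unique order: x_k < x_a < x_d < x_g < x_r < x_n < x_q < x_e < x_p < x_s.
The 5th largest is x_n.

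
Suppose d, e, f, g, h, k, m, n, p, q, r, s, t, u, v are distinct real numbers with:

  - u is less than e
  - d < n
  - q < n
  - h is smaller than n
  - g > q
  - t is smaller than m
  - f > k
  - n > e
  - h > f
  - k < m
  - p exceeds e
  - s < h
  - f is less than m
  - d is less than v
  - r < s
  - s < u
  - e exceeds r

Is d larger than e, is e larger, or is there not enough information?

Following every chain through d: above d we get v, n.
e is not reached, and no chain runs the other way from e to d.
So the given relations leave the order of d and e undetermined.

undetermined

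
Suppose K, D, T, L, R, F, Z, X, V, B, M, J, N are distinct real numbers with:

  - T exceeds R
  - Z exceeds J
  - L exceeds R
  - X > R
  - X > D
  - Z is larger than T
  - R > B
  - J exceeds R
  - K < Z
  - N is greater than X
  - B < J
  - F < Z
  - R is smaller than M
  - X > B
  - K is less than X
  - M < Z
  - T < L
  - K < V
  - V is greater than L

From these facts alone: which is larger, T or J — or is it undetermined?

undetermined

Following every chain through T: above T we get L, V, Z; below T we get B, R.
J is not reached, and no chain runs the other way from J to T.
So the given relations leave the order of T and J undetermined.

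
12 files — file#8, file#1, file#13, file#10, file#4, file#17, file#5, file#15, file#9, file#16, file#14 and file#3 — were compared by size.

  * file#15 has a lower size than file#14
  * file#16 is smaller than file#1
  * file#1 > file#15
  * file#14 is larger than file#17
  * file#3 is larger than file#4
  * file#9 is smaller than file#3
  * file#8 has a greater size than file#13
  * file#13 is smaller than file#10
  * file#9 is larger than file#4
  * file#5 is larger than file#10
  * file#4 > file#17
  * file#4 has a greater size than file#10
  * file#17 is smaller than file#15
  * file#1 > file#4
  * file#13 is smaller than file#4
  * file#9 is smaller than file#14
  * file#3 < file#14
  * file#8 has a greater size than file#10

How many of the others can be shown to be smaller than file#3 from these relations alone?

5

Directly below file#3: file#4, file#9.
One step further: file#13, file#17, file#10 (5 so far).
Nothing else is reachable below file#3; 5 in all.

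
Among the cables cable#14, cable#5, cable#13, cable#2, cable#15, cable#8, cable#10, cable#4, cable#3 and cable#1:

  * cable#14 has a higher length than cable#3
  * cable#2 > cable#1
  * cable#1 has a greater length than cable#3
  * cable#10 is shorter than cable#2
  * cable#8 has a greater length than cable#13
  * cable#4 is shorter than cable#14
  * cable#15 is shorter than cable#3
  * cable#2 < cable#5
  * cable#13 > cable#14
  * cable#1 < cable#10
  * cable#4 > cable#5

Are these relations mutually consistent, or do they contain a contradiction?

consistent

Every relation is compatible with cable#15 < cable#3 < cable#1 < cable#10 < cable#2 < cable#5 < cable#4 < cable#14 < cable#13 < cable#8; the set is consistent.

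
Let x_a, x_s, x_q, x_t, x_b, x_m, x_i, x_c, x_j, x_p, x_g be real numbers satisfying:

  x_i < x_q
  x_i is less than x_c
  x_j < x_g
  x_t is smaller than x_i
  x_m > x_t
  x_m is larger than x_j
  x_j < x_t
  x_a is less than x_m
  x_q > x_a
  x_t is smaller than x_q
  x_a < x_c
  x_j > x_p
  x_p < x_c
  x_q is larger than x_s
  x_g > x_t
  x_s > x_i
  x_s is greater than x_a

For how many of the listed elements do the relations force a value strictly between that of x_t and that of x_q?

The relations place x_t below x_q. An element lies strictly between them when it is forced above x_t and also forced below x_q.
Above x_t: {x_i, x_c, x_s, x_m, x_g}. Below x_q: {x_p, x_j, x_a, x_i, x_s}.
Intersection: {x_i, x_s} — 2.

2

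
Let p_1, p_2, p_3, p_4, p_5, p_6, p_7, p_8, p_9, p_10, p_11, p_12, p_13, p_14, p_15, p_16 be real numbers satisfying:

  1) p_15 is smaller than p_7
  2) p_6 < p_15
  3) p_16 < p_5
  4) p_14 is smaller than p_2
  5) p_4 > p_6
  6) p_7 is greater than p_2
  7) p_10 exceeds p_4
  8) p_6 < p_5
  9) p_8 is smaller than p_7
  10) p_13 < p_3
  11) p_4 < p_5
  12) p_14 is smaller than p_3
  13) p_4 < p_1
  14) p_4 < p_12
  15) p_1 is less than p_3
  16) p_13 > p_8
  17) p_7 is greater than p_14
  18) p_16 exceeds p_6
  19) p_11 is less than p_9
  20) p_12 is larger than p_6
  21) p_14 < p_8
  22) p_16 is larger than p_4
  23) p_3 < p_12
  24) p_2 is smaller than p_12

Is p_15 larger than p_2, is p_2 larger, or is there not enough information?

Following every chain through p_2: above p_2 we get p_12, p_7; below p_2 we get p_14.
p_15 is not reached, and no chain runs the other way from p_15 to p_2.
So the given relations leave the order of p_2 and p_15 undetermined.

undetermined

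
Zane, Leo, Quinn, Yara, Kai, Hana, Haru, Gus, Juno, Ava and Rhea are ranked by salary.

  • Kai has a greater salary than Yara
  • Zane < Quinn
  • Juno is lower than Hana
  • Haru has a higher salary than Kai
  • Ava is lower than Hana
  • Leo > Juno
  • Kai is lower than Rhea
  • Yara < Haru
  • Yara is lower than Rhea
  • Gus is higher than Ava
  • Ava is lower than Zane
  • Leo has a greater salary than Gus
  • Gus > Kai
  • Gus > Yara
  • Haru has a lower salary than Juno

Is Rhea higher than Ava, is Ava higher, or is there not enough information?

undetermined

Following every chain through Ava: above Ava we get Zane, Gus, Quinn, Leo, Hana.
Rhea is not reached, and no chain runs the other way from Rhea to Ava.
So the given relations leave the order of Ava and Rhea undetermined.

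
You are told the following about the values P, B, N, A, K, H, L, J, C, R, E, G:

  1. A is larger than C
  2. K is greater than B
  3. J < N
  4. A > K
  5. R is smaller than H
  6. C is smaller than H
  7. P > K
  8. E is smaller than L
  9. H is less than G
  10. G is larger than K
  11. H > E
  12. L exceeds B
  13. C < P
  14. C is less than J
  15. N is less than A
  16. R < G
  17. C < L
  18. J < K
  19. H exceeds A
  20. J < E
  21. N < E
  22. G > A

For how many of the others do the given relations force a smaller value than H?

From H the given relations immediately reach R, C, E, A.
From those, J, K, N — 7 in total.
From those, B — 8 in total.
Nothing else is reachable below H; 8 in all.

8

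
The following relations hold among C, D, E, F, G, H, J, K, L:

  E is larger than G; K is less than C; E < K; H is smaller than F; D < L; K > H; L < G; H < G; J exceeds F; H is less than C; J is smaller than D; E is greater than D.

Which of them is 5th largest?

Piecing the relations together gives one ordering: H < F < J < D < L < G < E < K < C.
Counting 5 from the largest end gives L.

L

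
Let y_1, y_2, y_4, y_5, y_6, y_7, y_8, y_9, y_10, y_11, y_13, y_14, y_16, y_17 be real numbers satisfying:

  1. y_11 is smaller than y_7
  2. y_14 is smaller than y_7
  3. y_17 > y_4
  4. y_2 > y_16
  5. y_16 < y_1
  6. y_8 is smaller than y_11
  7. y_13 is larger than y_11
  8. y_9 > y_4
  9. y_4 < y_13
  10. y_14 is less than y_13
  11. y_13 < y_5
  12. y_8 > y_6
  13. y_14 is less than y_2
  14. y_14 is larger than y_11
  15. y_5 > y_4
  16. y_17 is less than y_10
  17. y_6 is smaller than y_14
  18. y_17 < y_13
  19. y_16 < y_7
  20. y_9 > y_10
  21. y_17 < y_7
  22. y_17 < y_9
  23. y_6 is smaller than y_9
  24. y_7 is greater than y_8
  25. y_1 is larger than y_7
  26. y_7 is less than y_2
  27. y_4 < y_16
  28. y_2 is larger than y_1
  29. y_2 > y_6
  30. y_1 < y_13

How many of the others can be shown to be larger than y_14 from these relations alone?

5

Directly above y_14: y_7, y_2, y_13.
One step further: y_1, y_5 (5 so far).
No other element is forced above y_14 by the given relations, so the count is 5.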